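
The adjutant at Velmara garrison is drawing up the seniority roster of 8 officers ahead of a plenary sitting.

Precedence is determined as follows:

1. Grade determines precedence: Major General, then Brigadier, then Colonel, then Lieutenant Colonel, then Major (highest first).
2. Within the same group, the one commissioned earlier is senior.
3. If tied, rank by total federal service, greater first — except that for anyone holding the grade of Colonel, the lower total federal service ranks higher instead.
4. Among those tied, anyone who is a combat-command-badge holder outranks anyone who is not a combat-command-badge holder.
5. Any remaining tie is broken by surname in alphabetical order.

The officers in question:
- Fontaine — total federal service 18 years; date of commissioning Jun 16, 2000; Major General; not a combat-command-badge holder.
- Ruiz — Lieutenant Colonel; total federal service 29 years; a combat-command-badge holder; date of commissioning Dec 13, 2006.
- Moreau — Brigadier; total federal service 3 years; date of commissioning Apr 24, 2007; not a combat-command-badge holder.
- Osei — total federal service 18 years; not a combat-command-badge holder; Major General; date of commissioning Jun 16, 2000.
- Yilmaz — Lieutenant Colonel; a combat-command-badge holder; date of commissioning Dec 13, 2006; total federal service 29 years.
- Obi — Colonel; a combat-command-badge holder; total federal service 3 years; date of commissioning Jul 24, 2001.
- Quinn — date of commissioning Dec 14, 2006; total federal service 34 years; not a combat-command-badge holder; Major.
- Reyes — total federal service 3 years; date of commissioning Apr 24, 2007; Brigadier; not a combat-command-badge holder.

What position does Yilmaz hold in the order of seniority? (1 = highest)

7

By grade: Fontaine and Osei (Major General); then Moreau and Reyes (Brigadier); then Obi (Colonel); then Ruiz and Yilmaz (Lieutenant Colonel); then Quinn (Major).
Fontaine and Osei both have date of commissioning Jun 16, 2000, so the next rule applies.
Fontaine and Osei both have total federal service 18 years, so the next rule applies.
Fontaine and Osei are each not a combat-command-badge holder, so the next rule applies.
Among Fontaine and Osei, alphabetically by surname: Fontaine before Osei.
Moreau and Reyes both have date of commissioning Apr 24, 2007, so the next rule applies.
Moreau and Reyes both have total federal service 3 years, so the next rule applies.
Moreau and Reyes are each not a combat-command-badge holder, so the next rule applies.
Among Moreau and Reyes, alphabetically by surname: Moreau before Reyes.
Ruiz and Yilmaz both have date of commissioning Dec 13, 2006, so the next rule applies.
Ruiz and Yilmaz both have total federal service 29 years, so the next rule applies.
Ruiz and Yilmaz are each a combat-command-badge holder, so the next rule applies.
Among Ruiz and Yilmaz, alphabetically by surname: Ruiz before Yilmaz.
Order: Fontaine, Osei, Moreau, Reyes, Obi, Ruiz, Yilmaz, Quinn. So position 7.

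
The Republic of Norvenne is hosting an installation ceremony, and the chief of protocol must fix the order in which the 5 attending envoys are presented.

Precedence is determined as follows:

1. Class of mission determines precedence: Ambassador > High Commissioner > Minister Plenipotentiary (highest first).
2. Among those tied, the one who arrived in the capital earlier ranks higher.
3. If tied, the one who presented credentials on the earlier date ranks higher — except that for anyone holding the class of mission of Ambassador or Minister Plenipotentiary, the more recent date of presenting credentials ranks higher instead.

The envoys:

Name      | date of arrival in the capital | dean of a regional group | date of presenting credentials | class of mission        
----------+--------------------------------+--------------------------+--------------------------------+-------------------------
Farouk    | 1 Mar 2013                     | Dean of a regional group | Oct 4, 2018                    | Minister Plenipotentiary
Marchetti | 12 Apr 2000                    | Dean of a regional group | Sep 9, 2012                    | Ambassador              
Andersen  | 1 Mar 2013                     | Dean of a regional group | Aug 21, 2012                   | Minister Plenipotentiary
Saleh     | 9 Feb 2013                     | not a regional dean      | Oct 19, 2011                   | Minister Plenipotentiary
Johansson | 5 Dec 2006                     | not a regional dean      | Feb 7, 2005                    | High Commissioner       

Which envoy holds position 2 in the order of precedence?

Johansson

By class of mission: Marchetti (Ambassador); then Johansson (High Commissioner); then Saleh, Farouk and Andersen (Minister Plenipotentiary).
Among Saleh, Farouk and Andersen, by date of arrival in the capital (earlier first): Saleh (9 Feb 2013) before Farouk and Andersen (1 Mar 2013).
Among Farouk and Andersen, by date of presenting credentials (later first) (reversed rule for this group): Farouk (Oct 4, 2018) before Andersen (Aug 21, 2012).
Order: Marchetti, Johansson, Saleh, Farouk, Andersen.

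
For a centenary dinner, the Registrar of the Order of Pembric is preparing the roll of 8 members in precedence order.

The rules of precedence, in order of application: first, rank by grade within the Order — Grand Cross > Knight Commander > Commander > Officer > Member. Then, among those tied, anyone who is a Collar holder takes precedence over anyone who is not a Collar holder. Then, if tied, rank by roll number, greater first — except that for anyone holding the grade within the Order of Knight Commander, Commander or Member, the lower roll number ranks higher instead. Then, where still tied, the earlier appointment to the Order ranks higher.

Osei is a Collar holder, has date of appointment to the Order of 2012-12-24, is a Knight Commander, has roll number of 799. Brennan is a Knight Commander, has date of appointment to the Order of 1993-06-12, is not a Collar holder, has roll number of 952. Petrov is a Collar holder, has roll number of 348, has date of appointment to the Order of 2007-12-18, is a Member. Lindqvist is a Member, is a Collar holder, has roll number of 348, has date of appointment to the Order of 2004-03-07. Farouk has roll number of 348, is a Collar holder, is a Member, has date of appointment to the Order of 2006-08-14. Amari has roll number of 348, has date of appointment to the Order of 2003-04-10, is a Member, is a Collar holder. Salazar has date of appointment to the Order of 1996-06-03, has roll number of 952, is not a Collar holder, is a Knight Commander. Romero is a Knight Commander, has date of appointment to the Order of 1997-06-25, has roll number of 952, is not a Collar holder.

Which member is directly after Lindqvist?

Farouk

By grade within the Order: Osei, Brennan, Salazar and Romero (Knight Commander); then Amari, Lindqvist, Farouk and Petrov (Member).
Among Osei, Brennan, Salazar and Romero, a Collar holder before not a Collar holder: Osei (a Collar holder) before Brennan, Salazar and Romero (not a Collar holder).
Brennan, Salazar and Romero all have roll number 952, so the next rule applies.
Among Brennan, Salazar and Romero, by date of appointment to the Order (earlier first): Brennan (1993-06-12) before Salazar (1996-06-03) before Romero (1997-06-25).
Amari, Lindqvist, Farouk and Petrov are each a Collar holder, so the next rule applies.
Amari, Lindqvist, Farouk and Petrov all have roll number 348, so the next rule applies.
Among Amari, Lindqvist, Farouk and Petrov, by date of appointment to the Order (earlier first): Amari (2003-04-10) before Lindqvist (2004-03-07) before Farouk (2006-08-14) before Petrov (2007-12-18).
Order: Osei, Brennan, Salazar, Romero, Amari, Lindqvist, Farouk, Petrov.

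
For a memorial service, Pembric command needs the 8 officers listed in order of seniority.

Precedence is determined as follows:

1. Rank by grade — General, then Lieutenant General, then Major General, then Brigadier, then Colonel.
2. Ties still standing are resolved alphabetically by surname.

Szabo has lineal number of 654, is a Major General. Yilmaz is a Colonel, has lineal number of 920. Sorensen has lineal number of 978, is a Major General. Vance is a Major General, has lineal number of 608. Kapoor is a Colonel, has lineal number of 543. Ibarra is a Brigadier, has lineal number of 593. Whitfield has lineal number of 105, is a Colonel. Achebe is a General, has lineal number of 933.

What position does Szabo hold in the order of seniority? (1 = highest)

3

By grade: Achebe (General); then Sorensen, Szabo and Vance (Major General); then Ibarra (Brigadier); then Kapoor, Whitfield and Yilmaz (Colonel).
Among Sorensen, Szabo and Vance, alphabetically by surname: Sorensen before Szabo before Vance.
Among Kapoor, Whitfield and Yilmaz, alphabetically by surname: Kapoor before Whitfield before Yilmaz.
Order: Achebe, Sorensen, Szabo, Vance, Ibarra, Kapoor, Whitfield, Yilmaz. So position 3.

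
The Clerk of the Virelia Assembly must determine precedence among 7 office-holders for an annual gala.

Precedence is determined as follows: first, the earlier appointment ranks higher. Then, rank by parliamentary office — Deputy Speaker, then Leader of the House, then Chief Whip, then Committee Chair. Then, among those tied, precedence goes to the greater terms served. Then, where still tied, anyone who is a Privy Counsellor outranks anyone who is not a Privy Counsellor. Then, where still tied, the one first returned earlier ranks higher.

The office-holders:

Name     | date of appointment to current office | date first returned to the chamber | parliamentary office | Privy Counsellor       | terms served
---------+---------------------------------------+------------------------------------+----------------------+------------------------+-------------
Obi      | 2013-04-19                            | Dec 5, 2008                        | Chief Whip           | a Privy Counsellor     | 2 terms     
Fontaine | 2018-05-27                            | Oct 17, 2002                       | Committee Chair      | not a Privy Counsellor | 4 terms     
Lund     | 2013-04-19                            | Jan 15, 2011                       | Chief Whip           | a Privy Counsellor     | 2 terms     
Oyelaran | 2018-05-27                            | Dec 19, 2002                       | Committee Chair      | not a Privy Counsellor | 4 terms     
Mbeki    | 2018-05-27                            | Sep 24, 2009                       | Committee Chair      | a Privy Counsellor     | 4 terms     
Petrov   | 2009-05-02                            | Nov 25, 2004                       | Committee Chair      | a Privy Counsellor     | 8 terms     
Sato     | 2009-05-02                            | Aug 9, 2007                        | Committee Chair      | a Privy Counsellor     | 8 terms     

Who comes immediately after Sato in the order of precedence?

By date of appointment to current office (earlier first): Petrov and Sato (both 2009-05-02); then Obi and Lund (both 2013-04-19); then Mbeki, Fontaine and Oyelaran (each 2018-05-27).
Petrov and Sato are each Committee Chair, so the next rule applies.
Petrov and Sato both have terms served 8 terms, so the next rule applies.
Petrov and Sato are each a Privy Counsellor, so the next rule applies.
Among Petrov and Sato, by date first returned to the chamber (earlier first): Petrov (Nov 25, 2004) before Sato (Aug 9, 2007).
Obi and Lund are each Chief Whip, so the next rule applies.
Obi and Lund both have terms served 2 terms, so the next rule applies.
Obi and Lund are each a Privy Counsellor, so the next rule applies.
Among Obi and Lund, by date first returned to the chamber (earlier first): Obi (Dec 5, 2008) before Lund (Jan 15, 2011).
Mbeki, Fontaine and Oyelaran are each Committee Chair, so the next rule applies.
Mbeki, Fontaine and Oyelaran all have terms served 4 terms, so the next rule applies.
Among Mbeki, Fontaine and Oyelaran, a Privy Counsellor before not a Privy Counsellor: Mbeki (a Privy Counsellor) before Fontaine and Oyelaran (not a Privy Counsellor).
Among Fontaine and Oyelaran, by date first returned to the chamber (earlier first): Fontaine (Oct 17, 2002) before Oyelaran (Dec 19, 2002).
Order: Petrov, Sato, Obi, Lund, Mbeki, Fontaine, Oyelaran.

Obi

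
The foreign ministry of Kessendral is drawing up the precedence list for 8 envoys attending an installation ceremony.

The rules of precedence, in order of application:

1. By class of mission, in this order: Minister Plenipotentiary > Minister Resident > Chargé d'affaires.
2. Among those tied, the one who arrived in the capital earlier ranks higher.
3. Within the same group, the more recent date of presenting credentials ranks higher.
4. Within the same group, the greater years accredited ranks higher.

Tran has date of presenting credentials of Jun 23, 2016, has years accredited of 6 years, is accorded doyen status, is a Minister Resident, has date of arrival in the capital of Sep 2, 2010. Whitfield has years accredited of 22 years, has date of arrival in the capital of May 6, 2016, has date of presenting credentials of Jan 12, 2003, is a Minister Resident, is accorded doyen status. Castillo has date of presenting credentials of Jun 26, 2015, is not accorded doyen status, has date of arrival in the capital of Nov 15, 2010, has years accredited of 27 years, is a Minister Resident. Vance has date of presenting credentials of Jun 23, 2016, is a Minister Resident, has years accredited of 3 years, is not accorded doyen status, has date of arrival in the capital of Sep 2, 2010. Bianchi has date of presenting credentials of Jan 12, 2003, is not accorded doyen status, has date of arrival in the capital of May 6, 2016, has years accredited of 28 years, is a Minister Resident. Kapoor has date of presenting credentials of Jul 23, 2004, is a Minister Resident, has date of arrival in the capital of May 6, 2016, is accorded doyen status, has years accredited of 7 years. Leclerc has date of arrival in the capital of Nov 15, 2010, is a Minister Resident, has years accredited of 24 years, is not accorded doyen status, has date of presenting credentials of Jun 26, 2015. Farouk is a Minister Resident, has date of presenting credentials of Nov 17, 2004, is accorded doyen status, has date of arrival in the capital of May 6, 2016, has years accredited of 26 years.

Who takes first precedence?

Tran

By class of mission: Tran, Vance, Castillo, Leclerc, Farouk, Kapoor, Bianchi and Whitfield (Minister Resident).
Among Tran, Vance, Castillo, Leclerc, Farouk, Kapoor, Bianchi and Whitfield, by date of arrival in the capital (earlier first): Tran and Vance (Sep 2, 2010) before Castillo and Leclerc (Nov 15, 2010) before Farouk, Kapoor, Bianchi and Whitfield (May 6, 2016).
Tran and Vance both have date of presenting credentials Jun 23, 2016, so the next rule applies.
Among Tran and Vance, by years accredited (higher first): Tran (6 years) before Vance (3 years).
Castillo and Leclerc both have date of presenting credentials Jun 26, 2015, so the next rule applies.
Among Castillo and Leclerc, by years accredited (higher first): Castillo (27 years) before Leclerc (24 years).
Among Farouk, Kapoor, Bianchi and Whitfield, by date of presenting credentials (later first): Farouk (Nov 17, 2004) before Kapoor (Jul 23, 2004) before Bianchi and Whitfield (Jan 12, 2003).
Among Bianchi and Whitfield, by years accredited (higher first): Bianchi (28 years) before Whitfield (22 years).
Order: Tran, Vance, Castillo, Leclerc, Farouk, Kapoor, Bianchi, Whitfield.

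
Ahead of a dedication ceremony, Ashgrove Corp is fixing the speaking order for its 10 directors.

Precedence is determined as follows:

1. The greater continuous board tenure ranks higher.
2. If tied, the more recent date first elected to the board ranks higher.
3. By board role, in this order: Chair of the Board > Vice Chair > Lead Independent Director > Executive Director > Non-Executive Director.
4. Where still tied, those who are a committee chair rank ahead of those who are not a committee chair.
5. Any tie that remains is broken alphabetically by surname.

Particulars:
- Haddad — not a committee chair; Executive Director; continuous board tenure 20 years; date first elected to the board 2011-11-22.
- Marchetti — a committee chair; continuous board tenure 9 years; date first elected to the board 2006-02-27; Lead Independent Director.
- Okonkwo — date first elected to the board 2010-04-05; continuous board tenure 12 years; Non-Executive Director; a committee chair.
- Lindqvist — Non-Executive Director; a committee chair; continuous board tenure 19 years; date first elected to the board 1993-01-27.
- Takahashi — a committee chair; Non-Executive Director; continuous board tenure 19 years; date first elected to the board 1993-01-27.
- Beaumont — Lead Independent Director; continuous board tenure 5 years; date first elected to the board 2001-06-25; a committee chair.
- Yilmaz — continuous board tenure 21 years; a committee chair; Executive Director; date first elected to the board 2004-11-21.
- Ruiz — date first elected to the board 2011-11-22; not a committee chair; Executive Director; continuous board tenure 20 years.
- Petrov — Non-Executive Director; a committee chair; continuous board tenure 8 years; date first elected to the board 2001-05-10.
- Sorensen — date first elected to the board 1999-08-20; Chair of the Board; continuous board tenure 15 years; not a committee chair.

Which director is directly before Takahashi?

Lindqvist

By continuous board tenure (higher first): Yilmaz (21 years); then Haddad and Ruiz (both 20 years); then Lindqvist and Takahashi (both 19 years); then Sorensen (15 years); then Okonkwo (12 years); then Marchetti (9 years); then Petrov (8 years); then Beaumont (5 years).
Haddad and Ruiz both have date first elected to the board 2011-11-22, so the next rule applies.
Haddad and Ruiz are each Executive Director, so the next rule applies.
Haddad and Ruiz are each not a committee chair, so the next rule applies.
Among Haddad and Ruiz, alphabetically by surname: Haddad before Ruiz.
Lindqvist and Takahashi both have date first elected to the board 1993-01-27, so the next rule applies.
Lindqvist and Takahashi are each Non-Executive Director, so the next rule applies.
Lindqvist and Takahashi are each a committee chair, so the next rule applies.
Among Lindqvist and Takahashi, alphabetically by surname: Lindqvist before Takahashi.
Order: Yilmaz, Haddad, Ruiz, Lindqvist, Takahashi, Sorensen, Okonkwo, Marchetti, Petrov, Beaumont.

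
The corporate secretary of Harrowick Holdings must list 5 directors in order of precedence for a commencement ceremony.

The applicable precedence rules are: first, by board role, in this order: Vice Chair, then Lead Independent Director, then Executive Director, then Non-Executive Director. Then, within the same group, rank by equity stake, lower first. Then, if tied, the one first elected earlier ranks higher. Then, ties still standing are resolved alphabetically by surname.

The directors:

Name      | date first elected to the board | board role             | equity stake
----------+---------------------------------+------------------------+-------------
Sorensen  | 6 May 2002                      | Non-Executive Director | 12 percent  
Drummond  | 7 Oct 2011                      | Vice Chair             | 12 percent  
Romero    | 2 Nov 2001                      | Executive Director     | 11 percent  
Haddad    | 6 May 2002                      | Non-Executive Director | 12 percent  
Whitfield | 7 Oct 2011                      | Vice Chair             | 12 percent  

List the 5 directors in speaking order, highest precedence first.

Drummond, Whitfield, Romero, Haddad, Sorensen

By board role: Drummond and Whitfield (Vice Chair); then Romero (Executive Director); then Haddad and Sorensen (Non-Executive Director).
Drummond and Whitfield both have equity stake 12 percent, so the next rule applies.
Drummond and Whitfield both have date first elected to the board 7 Oct 2011, so the next rule applies.
Among Drummond and Whitfield, alphabetically by surname: Drummond before Whitfield.
Haddad and Sorensen both have equity stake 12 percent, so the next rule applies.
Haddad and Sorensen both have date first elected to the board 6 May 2002, so the next rule applies.
Among Haddad and Sorensen, alphabetically by surname: Haddad before Sorensen.
Full order: Drummond, Whitfield, Romero, Haddad, Sorensen.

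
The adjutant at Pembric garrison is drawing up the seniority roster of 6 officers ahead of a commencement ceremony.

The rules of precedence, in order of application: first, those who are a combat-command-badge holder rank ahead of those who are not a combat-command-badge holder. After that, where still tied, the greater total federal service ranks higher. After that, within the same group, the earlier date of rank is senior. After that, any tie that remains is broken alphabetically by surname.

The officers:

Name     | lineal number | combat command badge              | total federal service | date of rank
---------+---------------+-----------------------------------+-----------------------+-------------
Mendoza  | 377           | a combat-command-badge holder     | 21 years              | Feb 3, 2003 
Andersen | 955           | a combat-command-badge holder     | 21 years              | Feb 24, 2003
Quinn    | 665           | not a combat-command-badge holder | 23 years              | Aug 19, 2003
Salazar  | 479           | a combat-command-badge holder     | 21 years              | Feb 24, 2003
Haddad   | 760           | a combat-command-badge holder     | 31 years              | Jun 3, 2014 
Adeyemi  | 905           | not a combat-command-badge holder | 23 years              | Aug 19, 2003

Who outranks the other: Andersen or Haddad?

By the first rule: Haddad, Mendoza, Andersen and Salazar (each a combat-command-badge holder); then Adeyemi and Quinn (both not a combat-command-badge holder).
Among Haddad, Mendoza, Andersen and Salazar, by total federal service (higher first): Haddad (31 years) before Mendoza, Andersen and Salazar (21 years).
Among Mendoza, Andersen and Salazar, by date of rank (earlier first): Mendoza (Feb 3, 2003) before Andersen and Salazar (Feb 24, 2003).
Among Andersen and Salazar, alphabetically by surname: Andersen before Salazar.
Adeyemi and Quinn both have total federal service 23 years, so the next rule applies.
Adeyemi and Quinn both have date of rank Aug 19, 2003, so the next rule applies.
Among Adeyemi and Quinn, alphabetically by surname: Adeyemi before Quinn.
So Haddad takes precedence.

Haddad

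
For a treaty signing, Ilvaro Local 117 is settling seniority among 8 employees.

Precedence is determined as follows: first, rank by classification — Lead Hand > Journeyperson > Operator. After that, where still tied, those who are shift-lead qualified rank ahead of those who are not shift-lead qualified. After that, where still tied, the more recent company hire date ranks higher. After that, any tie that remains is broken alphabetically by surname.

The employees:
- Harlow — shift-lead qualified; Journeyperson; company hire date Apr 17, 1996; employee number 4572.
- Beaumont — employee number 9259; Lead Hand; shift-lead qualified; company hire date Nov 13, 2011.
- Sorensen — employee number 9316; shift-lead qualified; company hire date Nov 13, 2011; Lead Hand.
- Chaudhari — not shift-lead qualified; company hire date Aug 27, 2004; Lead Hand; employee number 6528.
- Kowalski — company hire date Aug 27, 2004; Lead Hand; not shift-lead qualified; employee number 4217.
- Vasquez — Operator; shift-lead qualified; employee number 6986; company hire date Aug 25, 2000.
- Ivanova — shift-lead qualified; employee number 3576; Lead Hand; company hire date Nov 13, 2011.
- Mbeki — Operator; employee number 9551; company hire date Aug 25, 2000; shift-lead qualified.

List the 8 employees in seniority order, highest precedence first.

Beaumont, Ivanova, Sorensen, Chaudhari, Kowalski, Harlow, Mbeki, Vasquez

By classification: Beaumont, Ivanova, Sorensen, Chaudhari and Kowalski (Lead Hand); then Harlow (Journeyperson); then Mbeki and Vasquez (Operator).
Among Beaumont, Ivanova, Sorensen, Chaudhari and Kowalski, shift-lead qualified before not shift-lead qualified: Beaumont, Ivanova and Sorensen (shift-lead qualified) before Chaudhari and Kowalski (not shift-lead qualified).
Beaumont, Ivanova and Sorensen all have company hire date Nov 13, 2011, so the next rule applies.
Among Beaumont, Ivanova and Sorensen, alphabetically by surname: Beaumont before Ivanova before Sorensen.
Chaudhari and Kowalski both have company hire date Aug 27, 2004, so the next rule applies.
Among Chaudhari and Kowalski, alphabetically by surname: Chaudhari before Kowalski.
Mbeki and Vasquez are each shift-lead qualified, so the next rule applies.
Mbeki and Vasquez both have company hire date Aug 25, 2000, so the next rule applies.
Among Mbeki and Vasquez, alphabetically by surname: Mbeki before Vasquez.
Full order: Beaumont, Ivanova, Sorensen, Chaudhari, Kowalski, Harlow, Mbeki, Vasquez.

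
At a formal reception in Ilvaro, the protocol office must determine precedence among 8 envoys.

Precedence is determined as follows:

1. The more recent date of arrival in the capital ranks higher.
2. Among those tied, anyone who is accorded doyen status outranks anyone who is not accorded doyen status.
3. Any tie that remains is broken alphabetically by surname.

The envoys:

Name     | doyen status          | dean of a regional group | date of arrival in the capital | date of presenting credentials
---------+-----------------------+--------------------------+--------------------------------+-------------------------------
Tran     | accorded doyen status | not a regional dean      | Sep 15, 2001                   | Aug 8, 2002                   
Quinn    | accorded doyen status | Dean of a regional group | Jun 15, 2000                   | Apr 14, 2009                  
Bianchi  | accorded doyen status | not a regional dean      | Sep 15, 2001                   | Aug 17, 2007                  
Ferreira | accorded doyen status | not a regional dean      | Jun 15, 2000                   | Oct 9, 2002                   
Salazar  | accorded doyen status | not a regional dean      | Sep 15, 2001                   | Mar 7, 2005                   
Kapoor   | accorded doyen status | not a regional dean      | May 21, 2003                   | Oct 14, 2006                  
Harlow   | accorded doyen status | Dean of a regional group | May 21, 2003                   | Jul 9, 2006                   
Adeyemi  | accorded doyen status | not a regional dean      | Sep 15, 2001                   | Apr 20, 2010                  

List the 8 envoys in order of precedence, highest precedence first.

By date of arrival in the capital (later first): Harlow and Kapoor (both May 21, 2003); then Adeyemi, Bianchi, Salazar and Tran (each Sep 15, 2001); then Ferreira and Quinn (both Jun 15, 2000).
Harlow and Kapoor are each accorded doyen status, so the next rule applies.
Among Harlow and Kapoor, alphabetically by surname: Harlow before Kapoor.
Adeyemi, Bianchi, Salazar and Tran are each accorded doyen status, so the next rule applies.
Among Adeyemi, Bianchi, Salazar and Tran, alphabetically by surname: Adeyemi before Bianchi before Salazar before Tran.
Ferreira and Quinn are each accorded doyen status, so the next rule applies.
Among Ferreira and Quinn, alphabetically by surname: Ferreira before Quinn.
Full order: Harlow, Kapoor, Adeyemi, Bianchi, Salazar, Tran, Ferreira, Quinn.

Harlow, Kapoor, Adeyemi, Bianchi, Salazar, Tran, Ferreira, Quinn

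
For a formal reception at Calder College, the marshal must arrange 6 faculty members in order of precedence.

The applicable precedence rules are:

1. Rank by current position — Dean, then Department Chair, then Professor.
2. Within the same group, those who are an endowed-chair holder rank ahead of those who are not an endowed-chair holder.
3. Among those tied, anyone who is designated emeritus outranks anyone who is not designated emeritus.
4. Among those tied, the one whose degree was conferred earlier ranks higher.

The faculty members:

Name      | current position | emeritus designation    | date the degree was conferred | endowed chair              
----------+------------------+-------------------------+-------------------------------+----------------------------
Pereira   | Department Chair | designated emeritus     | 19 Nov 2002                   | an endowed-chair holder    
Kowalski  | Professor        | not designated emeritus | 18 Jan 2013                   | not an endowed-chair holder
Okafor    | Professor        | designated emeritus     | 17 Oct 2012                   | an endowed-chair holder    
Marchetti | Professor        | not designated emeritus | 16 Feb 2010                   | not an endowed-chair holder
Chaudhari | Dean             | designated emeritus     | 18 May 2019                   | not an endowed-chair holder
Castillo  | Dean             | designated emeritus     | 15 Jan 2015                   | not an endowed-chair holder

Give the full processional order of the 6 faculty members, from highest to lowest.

Castillo, Chaudhari, Pereira, Okafor, Marchetti, Kowalski

By current position: Castillo and Chaudhari (Dean); then Pereira (Department Chair); then Okafor, Marchetti and Kowalski (Professor).
Castillo and Chaudhari are each not an endowed-chair holder, so the next rule applies.
Castillo and Chaudhari are each designated emeritus, so the next rule applies.
Among Castillo and Chaudhari, by date the degree was conferred (earlier first): Castillo (15 Jan 2015) before Chaudhari (18 May 2019).
Among Okafor, Marchetti and Kowalski, an endowed-chair holder before not an endowed-chair holder: Okafor (an endowed-chair holder) before Marchetti and Kowalski (not an endowed-chair holder).
Marchetti and Kowalski are each not designated emeritus, so the next rule applies.
Among Marchetti and Kowalski, by date the degree was conferred (earlier first): Marchetti (16 Feb 2010) before Kowalski (18 Jan 2013).
Full order: Castillo, Chaudhari, Pereira, Okafor, Marchetti, Kowalski.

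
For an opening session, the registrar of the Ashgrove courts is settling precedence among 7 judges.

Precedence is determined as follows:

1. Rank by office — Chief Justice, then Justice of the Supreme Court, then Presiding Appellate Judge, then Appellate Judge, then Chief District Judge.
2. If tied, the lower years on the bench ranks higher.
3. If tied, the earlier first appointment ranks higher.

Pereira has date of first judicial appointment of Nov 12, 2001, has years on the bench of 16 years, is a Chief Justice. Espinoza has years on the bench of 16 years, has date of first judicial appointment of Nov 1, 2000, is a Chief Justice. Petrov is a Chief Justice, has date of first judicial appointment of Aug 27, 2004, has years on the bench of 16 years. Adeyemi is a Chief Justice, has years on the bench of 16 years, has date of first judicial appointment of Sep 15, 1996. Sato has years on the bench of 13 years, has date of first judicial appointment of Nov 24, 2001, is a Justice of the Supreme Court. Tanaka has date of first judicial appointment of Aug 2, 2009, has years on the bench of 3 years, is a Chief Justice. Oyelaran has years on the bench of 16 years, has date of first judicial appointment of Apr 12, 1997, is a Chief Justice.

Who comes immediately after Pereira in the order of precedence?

By office: Tanaka, Adeyemi, Oyelaran, Espinoza, Pereira and Petrov (Chief Justice); then Sato (Justice of the Supreme Court).
Among Tanaka, Adeyemi, Oyelaran, Espinoza, Pereira and Petrov, by years on the bench (lower first): Tanaka (3 years) before Adeyemi, Oyelaran, Espinoza, Pereira and Petrov (16 years).
Among Adeyemi, Oyelaran, Espinoza, Pereira and Petrov, by date of first judicial appointment (earlier first): Adeyemi (Sep 15, 1996) before Oyelaran (Apr 12, 1997) before Espinoza (Nov 1, 2000) before Pereira (Nov 12, 2001) before Petrov (Aug 27, 2004).
Order: Tanaka, Adeyemi, Oyelaran, Espinoza, Pereira, Petrov, Sato.

Petrov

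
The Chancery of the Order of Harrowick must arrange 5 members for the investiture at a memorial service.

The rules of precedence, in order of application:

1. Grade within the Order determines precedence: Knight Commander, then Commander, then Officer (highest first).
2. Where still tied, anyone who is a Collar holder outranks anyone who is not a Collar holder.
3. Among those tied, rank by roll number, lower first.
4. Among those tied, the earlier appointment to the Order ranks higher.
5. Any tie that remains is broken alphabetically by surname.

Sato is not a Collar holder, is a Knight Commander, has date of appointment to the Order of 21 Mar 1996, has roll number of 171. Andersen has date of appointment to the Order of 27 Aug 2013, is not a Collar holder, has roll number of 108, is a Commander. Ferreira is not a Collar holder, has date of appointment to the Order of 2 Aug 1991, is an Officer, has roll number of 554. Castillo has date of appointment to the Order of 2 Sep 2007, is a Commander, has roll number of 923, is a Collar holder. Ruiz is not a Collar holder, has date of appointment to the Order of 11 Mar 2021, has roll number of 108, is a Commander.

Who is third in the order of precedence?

Andersen

By grade within the Order: Sato (Knight Commander); then Castillo, Andersen and Ruiz (Commander); then Ferreira (Officer).
Among Castillo, Andersen and Ruiz, a Collar holder before not a Collar holder: Castillo (a Collar holder) before Andersen and Ruiz (not a Collar holder).
Andersen and Ruiz both have roll number 108, so the next rule applies.
Among Andersen and Ruiz, by date of appointment to the Order (earlier first): Andersen (27 Aug 2013) before Ruiz (11 Mar 2021).
Order: Sato, Castillo, Andersen, Ruiz, Ferreira.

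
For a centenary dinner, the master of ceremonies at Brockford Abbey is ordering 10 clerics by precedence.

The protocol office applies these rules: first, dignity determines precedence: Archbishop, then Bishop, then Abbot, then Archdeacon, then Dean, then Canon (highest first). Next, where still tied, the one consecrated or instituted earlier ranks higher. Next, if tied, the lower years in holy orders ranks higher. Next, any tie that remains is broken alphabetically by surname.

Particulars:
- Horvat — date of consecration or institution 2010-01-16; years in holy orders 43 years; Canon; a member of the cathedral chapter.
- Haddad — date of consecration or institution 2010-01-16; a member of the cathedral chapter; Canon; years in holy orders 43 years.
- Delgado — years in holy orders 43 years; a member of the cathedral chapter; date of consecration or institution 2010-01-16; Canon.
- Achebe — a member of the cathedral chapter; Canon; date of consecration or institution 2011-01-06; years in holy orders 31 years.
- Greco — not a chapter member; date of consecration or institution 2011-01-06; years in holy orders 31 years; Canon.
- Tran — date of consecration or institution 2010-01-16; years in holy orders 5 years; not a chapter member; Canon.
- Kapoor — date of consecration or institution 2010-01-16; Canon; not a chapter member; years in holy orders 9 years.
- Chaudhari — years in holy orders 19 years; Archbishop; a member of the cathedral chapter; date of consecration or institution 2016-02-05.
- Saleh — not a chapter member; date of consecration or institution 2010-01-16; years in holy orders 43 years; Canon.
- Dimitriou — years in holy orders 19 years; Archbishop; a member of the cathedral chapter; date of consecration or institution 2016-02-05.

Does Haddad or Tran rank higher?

Tran

By dignity: Chaudhari and Dimitriou (Archbishop); then Tran, Kapoor, Delgado, Haddad, Horvat, Saleh, Achebe and Greco (Canon).
Chaudhari and Dimitriou both have date of consecration or institution 2016-02-05, so the next rule applies.
Chaudhari and Dimitriou both have years in holy orders 19 years, so the next rule applies.
Among Chaudhari and Dimitriou, alphabetically by surname: Chaudhari before Dimitriou.
Among Tran, Kapoor, Delgado, Haddad, Horvat, Saleh, Achebe and Greco, by date of consecration or institution (earlier first): Tran, Kapoor, Delgado, Haddad, Horvat and Saleh (2010-01-16) before Achebe and Greco (2011-01-06).
Among Tran, Kapoor, Delgado, Haddad, Horvat and Saleh, by years in holy orders (lower first): Tran (5 years) before Kapoor (9 years) before Delgado, Haddad, Horvat and Saleh (43 years).
Among Delgado, Haddad, Horvat and Saleh, alphabetically by surname: Delgado before Haddad before Horvat before Saleh.
Achebe and Greco both have years in holy orders 31 years, so the next rule applies.
Among Achebe and Greco, alphabetically by surname: Achebe before Greco.
So Tran takes precedence.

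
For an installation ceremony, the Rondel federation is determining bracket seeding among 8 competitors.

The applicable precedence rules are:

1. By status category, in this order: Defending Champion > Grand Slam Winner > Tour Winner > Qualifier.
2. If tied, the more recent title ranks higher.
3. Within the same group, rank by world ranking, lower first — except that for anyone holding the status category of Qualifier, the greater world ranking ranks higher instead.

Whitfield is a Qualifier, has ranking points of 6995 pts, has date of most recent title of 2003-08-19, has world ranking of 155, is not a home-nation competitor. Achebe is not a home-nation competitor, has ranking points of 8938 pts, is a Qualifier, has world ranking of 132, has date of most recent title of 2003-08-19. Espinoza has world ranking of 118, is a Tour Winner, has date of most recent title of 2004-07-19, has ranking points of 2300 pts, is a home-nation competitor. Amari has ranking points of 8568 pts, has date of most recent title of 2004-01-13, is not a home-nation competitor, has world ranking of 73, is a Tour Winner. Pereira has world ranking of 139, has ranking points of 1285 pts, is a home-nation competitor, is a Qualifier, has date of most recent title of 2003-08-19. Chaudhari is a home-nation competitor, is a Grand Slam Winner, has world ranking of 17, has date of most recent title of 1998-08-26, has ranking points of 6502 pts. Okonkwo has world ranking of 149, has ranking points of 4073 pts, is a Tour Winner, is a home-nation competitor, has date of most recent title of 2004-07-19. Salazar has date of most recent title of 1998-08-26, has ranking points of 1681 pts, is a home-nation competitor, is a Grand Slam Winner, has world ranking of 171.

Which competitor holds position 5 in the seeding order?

By status category: Chaudhari and Salazar (Grand Slam Winner); then Espinoza, Okonkwo and Amari (Tour Winner); then Whitfield, Pereira and Achebe (Qualifier).
Chaudhari and Salazar both have date of most recent title 1998-08-26, so the next rule applies.
Among Chaudhari and Salazar, by world ranking (lower first): Chaudhari (17) before Salazar (171).
Among Espinoza, Okonkwo and Amari, by date of most recent title (later first): Espinoza and Okonkwo (2004-07-19) before Amari (2004-01-13).
Among Espinoza and Okonkwo, by world ranking (lower first): Espinoza (118) before Okonkwo (149).
Whitfield, Pereira and Achebe all have date of most recent title 2003-08-19, so the next rule applies.
Among Whitfield, Pereira and Achebe, by world ranking (higher first) (reversed rule for this group): Whitfield (155) before Pereira (139) before Achebe (132).
Order: Chaudhari, Salazar, Espinoza, Okonkwo, Amari, Whitfield, Pereira, Achebe.

Amari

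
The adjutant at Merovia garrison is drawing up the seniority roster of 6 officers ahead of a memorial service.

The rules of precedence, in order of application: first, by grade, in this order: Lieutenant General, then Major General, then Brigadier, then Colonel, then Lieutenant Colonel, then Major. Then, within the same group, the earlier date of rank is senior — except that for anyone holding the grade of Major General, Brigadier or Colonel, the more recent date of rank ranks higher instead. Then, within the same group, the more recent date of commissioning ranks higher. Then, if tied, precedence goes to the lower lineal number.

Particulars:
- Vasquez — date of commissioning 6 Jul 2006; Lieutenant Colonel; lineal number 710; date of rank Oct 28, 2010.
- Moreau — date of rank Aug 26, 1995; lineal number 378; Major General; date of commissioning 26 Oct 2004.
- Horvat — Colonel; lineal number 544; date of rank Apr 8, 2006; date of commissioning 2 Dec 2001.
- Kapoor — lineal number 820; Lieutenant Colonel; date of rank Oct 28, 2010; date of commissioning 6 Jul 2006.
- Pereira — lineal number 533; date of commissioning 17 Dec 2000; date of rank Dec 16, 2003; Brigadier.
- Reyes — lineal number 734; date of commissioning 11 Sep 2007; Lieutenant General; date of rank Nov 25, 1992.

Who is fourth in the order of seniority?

Horvat

By grade: Reyes (Lieutenant General); then Moreau (Major General); then Pereira (Brigadier); then Horvat (Colonel); then Vasquez and Kapoor (Lieutenant Colonel).
Vasquez and Kapoor both have date of rank Oct 28, 2010, so the next rule applies.
Vasquez and Kapoor both have date of commissioning 6 Jul 2006, so the next rule applies.
Among Vasquez and Kapoor, by lineal number (lower first): Vasquez (710) before Kapoor (820).
Order: Reyes, Moreau, Pereira, Horvat, Vasquez, Kapoor.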